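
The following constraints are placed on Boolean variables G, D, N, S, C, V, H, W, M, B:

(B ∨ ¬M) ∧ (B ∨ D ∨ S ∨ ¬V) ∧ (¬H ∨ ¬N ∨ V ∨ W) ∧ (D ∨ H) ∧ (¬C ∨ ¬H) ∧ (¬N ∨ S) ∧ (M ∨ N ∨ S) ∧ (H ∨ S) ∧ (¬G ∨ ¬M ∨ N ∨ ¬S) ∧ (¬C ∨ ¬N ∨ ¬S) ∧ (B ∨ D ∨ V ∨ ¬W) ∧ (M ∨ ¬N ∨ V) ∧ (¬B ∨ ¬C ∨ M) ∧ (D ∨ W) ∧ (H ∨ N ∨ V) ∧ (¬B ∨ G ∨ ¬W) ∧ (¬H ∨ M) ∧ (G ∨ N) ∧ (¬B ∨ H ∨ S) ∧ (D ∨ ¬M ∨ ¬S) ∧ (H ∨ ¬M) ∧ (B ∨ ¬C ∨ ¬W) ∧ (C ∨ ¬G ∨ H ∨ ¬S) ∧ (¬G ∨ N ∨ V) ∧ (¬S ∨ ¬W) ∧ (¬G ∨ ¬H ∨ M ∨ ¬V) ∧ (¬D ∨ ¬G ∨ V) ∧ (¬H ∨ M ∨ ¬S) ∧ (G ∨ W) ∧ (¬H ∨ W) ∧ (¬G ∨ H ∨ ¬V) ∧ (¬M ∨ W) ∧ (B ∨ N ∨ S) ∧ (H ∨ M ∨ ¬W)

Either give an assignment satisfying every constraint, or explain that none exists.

G=T; D=F; N=F; S=F; C=F; V=T; H=T; W=T; M=T; B=T

Set G = True.
Set D = False.
  then (D ∨ H) forces H = True.
  then (¬C ∨ ¬H) forces C = False.
  then (D ∨ W) forces W = True.
  then (¬H ∨ M) forces M = True.
  then (D ∨ ¬M ∨ ¬S) forces S = False.
  then (B ∨ ¬M) forces B = True.
  then (¬N ∨ S) forces N = False.
  then (¬G ∨ N ∨ V) forces V = True.
All clauses satisfied.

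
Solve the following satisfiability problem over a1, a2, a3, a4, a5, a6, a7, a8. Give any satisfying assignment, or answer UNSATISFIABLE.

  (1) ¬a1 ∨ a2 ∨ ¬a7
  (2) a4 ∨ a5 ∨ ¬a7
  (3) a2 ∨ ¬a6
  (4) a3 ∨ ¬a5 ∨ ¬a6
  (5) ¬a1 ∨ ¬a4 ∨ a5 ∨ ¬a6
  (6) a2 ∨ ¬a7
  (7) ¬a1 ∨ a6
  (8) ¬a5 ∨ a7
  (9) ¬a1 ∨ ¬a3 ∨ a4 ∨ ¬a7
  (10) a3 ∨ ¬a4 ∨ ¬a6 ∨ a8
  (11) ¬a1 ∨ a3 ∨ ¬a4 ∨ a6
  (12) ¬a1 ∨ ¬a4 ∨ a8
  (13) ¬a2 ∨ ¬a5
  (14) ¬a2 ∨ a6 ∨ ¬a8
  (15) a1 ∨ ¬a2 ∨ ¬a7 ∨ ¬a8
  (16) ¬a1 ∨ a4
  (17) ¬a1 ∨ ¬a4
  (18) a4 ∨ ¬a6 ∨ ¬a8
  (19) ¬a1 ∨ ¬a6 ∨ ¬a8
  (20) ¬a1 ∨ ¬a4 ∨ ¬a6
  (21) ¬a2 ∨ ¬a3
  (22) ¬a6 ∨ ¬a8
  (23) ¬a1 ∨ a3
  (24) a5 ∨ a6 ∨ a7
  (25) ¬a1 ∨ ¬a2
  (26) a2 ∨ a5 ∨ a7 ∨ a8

Try a1 = True:
  (¬a1 ∨ a6) forces a6 = True.
  (a2 ∨ ¬a6) forces a2 = True.
  clause (¬a1 ∨ ¬a2) is falsified — backtrack.
So a1 = False.
Try a2 = False:
  (a2 ∨ ¬a6) forces a6 = False.
  (a2 ∨ ¬a7) forces a7 = False.
  (¬a5 ∨ a7) forces a5 = False.
  clause (a5 ∨ a6 ∨ a7) is falsified — backtrack.
So a2 = True.
  then (¬a2 ∨ ¬a5) forces a5 = False.
  then (¬a2 ∨ ¬a3) forces a3 = False.
Set a4 = False.
  then (a4 ∨ a5 ∨ ¬a7) forces a7 = False.
  then (a5 ∨ a6 ∨ a7) forces a6 = True.
  then (a4 ∨ ¬a6 ∨ ¬a8) forces a8 = False.
All clauses satisfied.

a1 = False, a2 = True, a3 = False, a4 = False, a5 = False, a6 = True, a7 = False, a8 = False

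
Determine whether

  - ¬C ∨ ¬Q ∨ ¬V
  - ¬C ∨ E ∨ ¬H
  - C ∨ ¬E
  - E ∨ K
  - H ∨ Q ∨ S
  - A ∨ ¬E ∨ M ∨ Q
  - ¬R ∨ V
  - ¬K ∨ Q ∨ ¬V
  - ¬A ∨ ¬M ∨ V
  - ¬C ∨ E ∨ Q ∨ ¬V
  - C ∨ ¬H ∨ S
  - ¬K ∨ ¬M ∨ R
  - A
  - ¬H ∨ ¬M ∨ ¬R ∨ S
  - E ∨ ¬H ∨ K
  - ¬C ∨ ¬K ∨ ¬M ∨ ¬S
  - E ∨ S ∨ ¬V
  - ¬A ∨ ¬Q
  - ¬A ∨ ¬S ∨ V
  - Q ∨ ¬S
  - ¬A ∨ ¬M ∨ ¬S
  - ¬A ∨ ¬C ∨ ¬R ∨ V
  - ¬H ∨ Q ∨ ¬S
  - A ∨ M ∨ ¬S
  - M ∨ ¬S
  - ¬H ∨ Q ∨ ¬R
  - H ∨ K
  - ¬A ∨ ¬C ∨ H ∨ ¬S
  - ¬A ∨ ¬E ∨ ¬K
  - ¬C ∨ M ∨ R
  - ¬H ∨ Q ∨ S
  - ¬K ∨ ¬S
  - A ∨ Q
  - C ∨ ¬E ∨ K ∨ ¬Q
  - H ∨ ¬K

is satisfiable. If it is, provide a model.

UNSATISFIABLE

Case A = True:
  (¬A ∨ ¬Q) forces Q = False.
  (Q ∨ ¬S) forces S = False.
  (H ∨ Q ∨ S) forces H = True.
  Clause (¬H ∨ Q ∨ S) is falsified — contradiction.
Case A = False:
  Clause (A) is falsified — contradiction.
Both cases fail, so the formula is unsatisfiable.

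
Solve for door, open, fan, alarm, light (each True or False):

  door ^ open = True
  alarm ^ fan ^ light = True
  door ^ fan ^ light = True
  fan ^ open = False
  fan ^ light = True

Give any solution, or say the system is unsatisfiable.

door=F, open=T, fan=T, alarm=F, light=F

door ^ open = F ^ T = True ✓
alarm ^ fan ^ light = F ^ T ^ F = True ✓
door ^ fan ^ light = F ^ T ^ F = True ✓
fan ^ open = T ^ T = False ✓
fan ^ light = T ^ F = True ✓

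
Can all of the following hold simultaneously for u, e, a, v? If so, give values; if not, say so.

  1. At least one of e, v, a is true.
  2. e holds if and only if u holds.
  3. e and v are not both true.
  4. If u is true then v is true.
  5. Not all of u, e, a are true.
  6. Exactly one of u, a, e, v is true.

u = False; e = False; a = True; v = False

  (1) {e, v, a}: 1 true — at least one ✓
  (2) e=F, u=F — same ✓
  (3) e=F, v=F — not both ✓
  (4) u=F ⇒ v: vacuous ✓
  (5) {u, e, a}: 1/3 true — not all ✓
  (6) {u, a, e, v}: 1 true — exactly one ✓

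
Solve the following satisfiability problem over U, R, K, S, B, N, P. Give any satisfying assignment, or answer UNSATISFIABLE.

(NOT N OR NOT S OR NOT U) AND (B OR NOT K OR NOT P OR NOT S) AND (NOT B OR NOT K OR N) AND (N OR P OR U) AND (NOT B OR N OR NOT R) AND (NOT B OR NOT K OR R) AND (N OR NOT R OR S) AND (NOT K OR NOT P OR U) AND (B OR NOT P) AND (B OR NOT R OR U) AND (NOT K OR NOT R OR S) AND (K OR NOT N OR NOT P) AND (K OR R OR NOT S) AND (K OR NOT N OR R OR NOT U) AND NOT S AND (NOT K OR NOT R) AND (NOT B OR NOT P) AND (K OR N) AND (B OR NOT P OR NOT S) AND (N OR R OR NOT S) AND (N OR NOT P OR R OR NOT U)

U = True, R = True, K = False, S = False, B = False, N = True, P = False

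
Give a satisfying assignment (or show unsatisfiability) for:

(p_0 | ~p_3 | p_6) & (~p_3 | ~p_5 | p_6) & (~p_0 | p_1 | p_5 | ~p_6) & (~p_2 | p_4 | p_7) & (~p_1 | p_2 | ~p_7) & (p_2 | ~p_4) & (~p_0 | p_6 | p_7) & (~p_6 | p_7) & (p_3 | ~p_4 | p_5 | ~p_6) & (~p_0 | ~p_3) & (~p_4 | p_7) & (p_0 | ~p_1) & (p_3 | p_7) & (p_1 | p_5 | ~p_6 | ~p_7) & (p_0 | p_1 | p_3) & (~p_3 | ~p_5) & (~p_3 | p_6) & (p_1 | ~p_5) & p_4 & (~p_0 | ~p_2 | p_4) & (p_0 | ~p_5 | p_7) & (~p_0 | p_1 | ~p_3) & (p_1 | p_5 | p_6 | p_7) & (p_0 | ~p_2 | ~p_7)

p_0: True; p_1: False; p_2: True; p_3: False; p_4: True; p_5: False; p_6: False; p_7: True

Unit clause (p_4) forces p_4 = True.
In (p_2 | ~p_4) only p_2 is left, so p_2 = True.
In (~p_4 | p_7) only p_7 is left, so p_7 = True.
In (p_0 | ~p_2 | ~p_7) only p_0 is left, so p_0 = True.
In (~p_0 | ~p_3) only ~p_3 is left, so p_3 = False.
Set p_1 = False.
  then (p_1 | ~p_5) forces p_5 = False.
  then (~p_0 | p_1 | p_5 | ~p_6) forces p_6 = False.
All clauses satisfied.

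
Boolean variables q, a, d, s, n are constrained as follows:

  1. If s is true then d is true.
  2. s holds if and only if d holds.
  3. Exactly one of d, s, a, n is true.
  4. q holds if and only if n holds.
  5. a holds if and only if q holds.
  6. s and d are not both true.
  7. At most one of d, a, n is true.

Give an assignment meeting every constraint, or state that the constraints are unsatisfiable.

Unsatisfiable

Case d = True:
  (2) with d=T forces s = True.
  Constraint (3) is violated (d=T, s=T) — contradiction.
Case d = False:
  (1) with d=F forces s = False.
  If q = True:
    (4) with q=T forces n = True.
    (3) with n=T forces a = False.
    now (5) is violated (a=F, q=T).
  If q = False:
    (4) with q=F forces n = False.
    (3) with d=F, s=F, n=F forces a = True.
    now (5) is violated (a=T, q=F).
  Every sub-case reaches a contradiction.
Both cases fail — unsatisfiable.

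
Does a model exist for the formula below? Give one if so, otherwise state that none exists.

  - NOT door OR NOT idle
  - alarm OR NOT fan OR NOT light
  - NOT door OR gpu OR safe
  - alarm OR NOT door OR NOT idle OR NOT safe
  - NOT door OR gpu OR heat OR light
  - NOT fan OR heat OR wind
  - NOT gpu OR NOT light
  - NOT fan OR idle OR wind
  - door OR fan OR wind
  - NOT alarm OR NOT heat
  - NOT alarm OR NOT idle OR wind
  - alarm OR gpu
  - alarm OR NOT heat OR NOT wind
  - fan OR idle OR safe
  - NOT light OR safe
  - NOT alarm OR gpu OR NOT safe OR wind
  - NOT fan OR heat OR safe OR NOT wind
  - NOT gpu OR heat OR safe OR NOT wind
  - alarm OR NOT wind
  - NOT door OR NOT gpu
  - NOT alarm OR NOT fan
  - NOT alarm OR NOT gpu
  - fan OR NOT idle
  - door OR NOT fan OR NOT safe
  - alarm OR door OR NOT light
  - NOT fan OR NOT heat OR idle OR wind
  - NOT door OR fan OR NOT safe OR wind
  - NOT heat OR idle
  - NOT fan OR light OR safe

door = False, idle = False, gpu = False, alarm = True, wind = True, heat = False, light = False, fan = False, safe = True

Set door = False.
Set idle = False.
  then (NOT heat OR idle) forces heat = False.
Try gpu = True:
  (NOT gpu OR NOT light) forces light = False.
  (NOT alarm OR NOT gpu) forces alarm = False.
  (alarm OR NOT wind) forces wind = False.
  (NOT fan OR heat OR wind) forces fan = False.
  clause (door OR fan OR wind) is falsified — backtrack.
So gpu = False.
  then (alarm OR gpu) forces alarm = True.
  then (NOT alarm OR NOT fan) forces fan = False.
  then (door OR fan OR wind) forces wind = True.
  then (fan OR idle OR safe) forces safe = True.
Set light = False.
All clauses satisfied.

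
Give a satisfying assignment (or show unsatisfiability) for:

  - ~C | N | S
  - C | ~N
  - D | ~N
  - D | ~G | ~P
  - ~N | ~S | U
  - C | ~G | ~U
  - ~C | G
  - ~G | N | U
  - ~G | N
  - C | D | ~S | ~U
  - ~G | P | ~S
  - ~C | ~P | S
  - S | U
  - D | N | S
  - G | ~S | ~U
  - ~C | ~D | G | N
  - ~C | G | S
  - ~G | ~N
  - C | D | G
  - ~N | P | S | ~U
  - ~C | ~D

C = False, D = True, U = False, P = False, N = False, G = False, S = True

Try C = True:
  (~C | G) forces G = True.
  (~G | N) forces N = True.
  clause (~G | ~N) is falsified — backtrack.
So C = False.
  then (C | ~N) forces N = False.
  then (~G | N) forces G = False.
  then (C | D | G) forces D = True.
Set U = False.
  then (S | U) forces S = True.
Set P = False.
All clauses satisfied.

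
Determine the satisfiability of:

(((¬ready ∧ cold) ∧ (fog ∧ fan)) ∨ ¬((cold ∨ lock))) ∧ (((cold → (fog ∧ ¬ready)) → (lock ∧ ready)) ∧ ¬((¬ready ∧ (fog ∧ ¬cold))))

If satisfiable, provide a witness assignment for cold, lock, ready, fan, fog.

Case cold = True: the formula simplifies to (¬ready ∧ (fog ∧ fan)) ∧ ((fog ∧ ¬ready) → (lock ∧ ready)).
  ready = True: the conjunct ¬ready is False.
  ready = False: simplifies to (fog ∧ fan) ∧ ¬fog.
    fog = True: the conjunct ¬fog is False.
    fog = False: the conjunct fog is False.
Case cold = False: the formula simplifies to ¬lock ∧ ((lock ∧ ready) ∧ ¬((¬ready ∧ fog))).
  lock = True: the conjunct ¬lock is False.
  lock = False: the conjunct lock is False.
Both cases fail — unsatisfiable.

Unsatisfiable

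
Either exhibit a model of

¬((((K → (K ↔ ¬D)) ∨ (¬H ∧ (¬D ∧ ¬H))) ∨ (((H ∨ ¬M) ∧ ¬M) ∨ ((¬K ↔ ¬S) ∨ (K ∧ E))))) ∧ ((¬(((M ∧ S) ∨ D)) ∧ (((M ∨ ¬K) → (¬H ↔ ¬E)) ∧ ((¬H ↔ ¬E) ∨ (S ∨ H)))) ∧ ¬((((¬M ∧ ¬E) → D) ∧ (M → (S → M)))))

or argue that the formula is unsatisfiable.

Case M = True: the conjunct ¬((((¬M ∧ ¬E) → D) ∧ (M → (S → M)))) becomes ¬((True ∧ True)) = False.
Case M = False: the conjunct ¬((((K → (K ↔ ¬D)) ∨ (¬H ∧ (¬D ∧ ¬H))) ∨ (((H ∨ ¬M) ∧ ¬M) ∨ ((¬K ↔ ¬S) ∨ (K ∧ E))))) becomes ¬((((K → (K ↔ ¬D)) ∨ (¬H ∧ (¬D ∧ ¬H))) ∨ True)) = False.
Both cases fail — unsatisfiable.

UNSATISFIABLE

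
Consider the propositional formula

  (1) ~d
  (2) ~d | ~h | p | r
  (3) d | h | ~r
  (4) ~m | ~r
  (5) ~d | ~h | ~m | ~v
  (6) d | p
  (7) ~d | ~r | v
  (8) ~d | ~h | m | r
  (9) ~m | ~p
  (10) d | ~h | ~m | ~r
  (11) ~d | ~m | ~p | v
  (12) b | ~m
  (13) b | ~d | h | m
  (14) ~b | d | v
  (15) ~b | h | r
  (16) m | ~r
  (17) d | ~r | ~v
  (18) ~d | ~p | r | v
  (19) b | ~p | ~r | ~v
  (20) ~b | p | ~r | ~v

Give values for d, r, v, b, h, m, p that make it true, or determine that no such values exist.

d = False, r = False, v = False, b = False, h = False, m = False, p = True

Unit clause (~d) forces d = False.
In (d | p) only p is left, so p = True.
In (~m | ~p) only ~m is left, so m = False.
In (m | ~r) only ~r is left, so r = False.
Set v = False.
  then (~b | d | v) forces b = False.
Set h = False.
All clauses satisfied.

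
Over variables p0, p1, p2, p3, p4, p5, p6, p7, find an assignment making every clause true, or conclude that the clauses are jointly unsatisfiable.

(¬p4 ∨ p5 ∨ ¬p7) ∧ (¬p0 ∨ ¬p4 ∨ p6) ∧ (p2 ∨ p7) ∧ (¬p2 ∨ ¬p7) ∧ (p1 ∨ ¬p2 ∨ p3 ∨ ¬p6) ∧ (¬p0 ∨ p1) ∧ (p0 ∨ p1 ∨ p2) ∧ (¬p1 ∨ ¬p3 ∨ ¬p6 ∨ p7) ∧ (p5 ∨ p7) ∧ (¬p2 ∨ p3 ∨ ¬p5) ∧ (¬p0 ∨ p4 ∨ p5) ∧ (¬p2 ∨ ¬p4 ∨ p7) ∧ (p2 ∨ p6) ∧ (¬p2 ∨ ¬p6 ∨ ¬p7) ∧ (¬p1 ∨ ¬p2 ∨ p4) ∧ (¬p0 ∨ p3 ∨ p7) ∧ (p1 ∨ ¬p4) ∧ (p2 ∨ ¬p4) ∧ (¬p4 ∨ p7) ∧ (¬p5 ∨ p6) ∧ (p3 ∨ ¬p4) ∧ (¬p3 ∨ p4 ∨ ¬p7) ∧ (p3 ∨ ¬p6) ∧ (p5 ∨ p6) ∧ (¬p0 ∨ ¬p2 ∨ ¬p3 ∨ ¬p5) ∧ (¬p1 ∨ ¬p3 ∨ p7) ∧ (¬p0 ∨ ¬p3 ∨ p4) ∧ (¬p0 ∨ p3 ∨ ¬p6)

Set p0 = False.
Set p1 = False.
  then (p0 ∨ p1 ∨ p2) forces p2 = True.
  then (p1 ∨ ¬p4) forces p4 = False.
  then (¬p2 ∨ ¬p7) forces p7 = False.
  then (p5 ∨ p7) forces p5 = True.
  then (¬p2 ∨ p3 ∨ ¬p5) forces p3 = True.
  then (¬p5 ∨ p6) forces p6 = True.
All clauses satisfied.

p0 = False, p1 = False, p2 = True, p3 = True, p4 = False, p5 = True, p6 = True, p7 = False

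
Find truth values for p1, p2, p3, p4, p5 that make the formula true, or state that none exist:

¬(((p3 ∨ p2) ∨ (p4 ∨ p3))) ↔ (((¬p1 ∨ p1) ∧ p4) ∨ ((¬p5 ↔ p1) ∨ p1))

p1: False, p2: False, p3: True, p4: False, p5: False

  ¬(((p3 ∨ p2) ∨ (p4 ∨ p3))) ↔ (((¬p1 ∨ p1) ∧ p4) ∨ ((¬p5 ↔ p1) ∨ p1)) = True
    ¬(((p3 ∨ p2) ∨ (p4 ∨ p3))) = False
      (p3 ∨ p2) ∨ (p4 ∨ p3) = True
        p3 ∨ p2 = True
        p4 ∨ p3 = True
    ((¬p1 ∨ p1) ∧ p4) ∨ ((¬p5 ↔ p1) ∨ p1) = False
      (¬p1 ∨ p1) ∧ p4 = False
        ¬p1 ∨ p1 = True
          ¬p1 = True
      (¬p5 ↔ p1) ∨ p1 = False
        ¬p5 ↔ p1 = False
          ¬p5 = True
The formula evaluates to True.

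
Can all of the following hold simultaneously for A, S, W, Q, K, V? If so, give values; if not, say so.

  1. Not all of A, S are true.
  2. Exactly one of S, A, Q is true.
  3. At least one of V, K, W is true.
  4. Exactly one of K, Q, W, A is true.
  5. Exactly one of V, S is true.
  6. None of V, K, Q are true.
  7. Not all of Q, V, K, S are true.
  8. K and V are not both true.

A = False, S = True, W = True, Q = False, K = False, V = False

  (1) {A, S}: 1/2 true — not all ✓
  (2) {S, A, Q}: 1 true — exactly one ✓
  (3) {V, K, W}: 1 true — at least one ✓
  (4) {K, Q, W, A}: 1 true — exactly one ✓
  (5) {V, S}: 1 true — exactly one ✓
  (6) {V, K, Q}: 0 true — none ✓
  (7) {Q, V, K, S}: 1/4 true — not all ✓
  (8) K=F, V=F — not both ✓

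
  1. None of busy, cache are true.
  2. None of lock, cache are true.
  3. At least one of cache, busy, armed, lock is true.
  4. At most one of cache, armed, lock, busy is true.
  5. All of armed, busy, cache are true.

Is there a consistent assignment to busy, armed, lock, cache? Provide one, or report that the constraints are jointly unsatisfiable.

Case busy = True:
  Constraint (1) is violated (busy=T) — contradiction.
Case busy = False:
  Constraint (5) is violated (busy=F) — contradiction.
Both cases fail — unsatisfiable.

The formula is unsatisfiable.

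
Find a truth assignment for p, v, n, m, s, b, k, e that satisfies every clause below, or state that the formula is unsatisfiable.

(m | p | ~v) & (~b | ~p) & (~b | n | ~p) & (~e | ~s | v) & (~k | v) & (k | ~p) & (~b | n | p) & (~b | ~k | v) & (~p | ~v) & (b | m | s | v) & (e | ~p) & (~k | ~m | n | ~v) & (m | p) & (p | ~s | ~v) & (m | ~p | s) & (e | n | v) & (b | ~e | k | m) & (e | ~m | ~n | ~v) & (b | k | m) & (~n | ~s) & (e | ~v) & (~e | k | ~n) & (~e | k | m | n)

p = False; v = True; n = True; m = True; s = False; b = False; k = True; e = True

Try p = True:
  (~b | ~p) forces b = False.
  (k | ~p) forces k = True.
  (~k | v) forces v = True.
  clause (~p | ~v) is falsified — backtrack.
So p = False.
  then (m | p) forces m = True.
Set v = True.
  then (p | ~s | ~v) forces s = False.
  then (e | ~v) forces e = True.
Set n = True.
  then (~e | k | ~n) forces k = True.
Set b = False.
All clauses satisfied.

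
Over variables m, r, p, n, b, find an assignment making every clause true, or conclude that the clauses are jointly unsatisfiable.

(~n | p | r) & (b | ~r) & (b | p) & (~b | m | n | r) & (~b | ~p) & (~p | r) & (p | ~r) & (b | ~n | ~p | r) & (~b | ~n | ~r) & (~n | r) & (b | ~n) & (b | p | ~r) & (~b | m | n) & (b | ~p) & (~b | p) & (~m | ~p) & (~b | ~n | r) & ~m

Case p = True:
  (~b | ~p) forces b = False.
  Clause (b | ~p) is falsified — contradiction.
Case p = False:
  (b | p) forces b = True.
  Clause (~b | p) is falsified — contradiction.
Both cases fail, so the formula is unsatisfiable.

No satisfying assignment exists.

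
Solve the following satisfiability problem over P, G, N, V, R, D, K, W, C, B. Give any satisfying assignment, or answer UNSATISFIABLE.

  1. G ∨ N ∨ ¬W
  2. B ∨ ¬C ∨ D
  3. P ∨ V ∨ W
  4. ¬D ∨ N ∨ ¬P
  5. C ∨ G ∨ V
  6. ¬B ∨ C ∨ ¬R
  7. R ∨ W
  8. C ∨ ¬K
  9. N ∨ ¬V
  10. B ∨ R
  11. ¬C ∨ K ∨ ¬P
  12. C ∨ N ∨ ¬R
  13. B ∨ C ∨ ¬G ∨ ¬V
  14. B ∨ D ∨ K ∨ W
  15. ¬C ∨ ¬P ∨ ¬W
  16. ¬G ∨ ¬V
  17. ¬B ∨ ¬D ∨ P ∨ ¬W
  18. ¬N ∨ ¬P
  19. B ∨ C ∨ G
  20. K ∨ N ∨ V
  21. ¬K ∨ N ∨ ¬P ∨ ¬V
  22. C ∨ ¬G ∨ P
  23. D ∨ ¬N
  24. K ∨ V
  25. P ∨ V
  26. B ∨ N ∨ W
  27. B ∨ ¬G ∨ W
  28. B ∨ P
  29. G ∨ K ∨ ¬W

P = True, G = False, N = False, V = False, R = True, D = False, K = True, W = False, C = True, B = True

Set P = True.
  then (¬N ∨ ¬P) forces N = False.
  then (¬D ∨ N ∨ ¬P) forces D = False.
  then (N ∨ ¬V) forces V = False.
  then (K ∨ N ∨ V) forces K = True.
  then (C ∨ ¬K) forces C = True.
  then (¬C ∨ ¬P ∨ ¬W) forces W = False.
  then (B ∨ N ∨ W) forces B = True.
  then (R ∨ W) forces R = True.
Set G = False.
All clauses satisfied.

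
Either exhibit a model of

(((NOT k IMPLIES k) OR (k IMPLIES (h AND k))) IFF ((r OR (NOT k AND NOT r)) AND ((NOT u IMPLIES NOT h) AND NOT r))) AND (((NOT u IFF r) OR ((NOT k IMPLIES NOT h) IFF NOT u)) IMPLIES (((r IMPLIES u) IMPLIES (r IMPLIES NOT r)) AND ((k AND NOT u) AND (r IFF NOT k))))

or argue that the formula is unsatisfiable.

Unsatisfiable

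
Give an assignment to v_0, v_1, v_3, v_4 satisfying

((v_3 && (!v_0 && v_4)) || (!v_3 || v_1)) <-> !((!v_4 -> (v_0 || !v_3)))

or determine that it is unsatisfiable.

v_0: False, v_1: True, v_3: True, v_4: False

  ((v_3 && (!v_0 && v_4)) || (!v_3 || v_1)) <-> !((!v_4 -> (v_0 || !v_3))) = True
    (v_3 && (!v_0 && v_4)) || (!v_3 || v_1) = True
      v_3 && (!v_0 && v_4) = False
        !v_0 && v_4 = False
          !v_0 = True
      !v_3 || v_1 = True
        !v_3 = False
    !((!v_4 -> (v_0 || !v_3))) = True
      !v_4 -> (v_0 || !v_3) = False
        !v_4 = True
        v_0 || !v_3 = False
          !v_3 = False
The formula evaluates to True.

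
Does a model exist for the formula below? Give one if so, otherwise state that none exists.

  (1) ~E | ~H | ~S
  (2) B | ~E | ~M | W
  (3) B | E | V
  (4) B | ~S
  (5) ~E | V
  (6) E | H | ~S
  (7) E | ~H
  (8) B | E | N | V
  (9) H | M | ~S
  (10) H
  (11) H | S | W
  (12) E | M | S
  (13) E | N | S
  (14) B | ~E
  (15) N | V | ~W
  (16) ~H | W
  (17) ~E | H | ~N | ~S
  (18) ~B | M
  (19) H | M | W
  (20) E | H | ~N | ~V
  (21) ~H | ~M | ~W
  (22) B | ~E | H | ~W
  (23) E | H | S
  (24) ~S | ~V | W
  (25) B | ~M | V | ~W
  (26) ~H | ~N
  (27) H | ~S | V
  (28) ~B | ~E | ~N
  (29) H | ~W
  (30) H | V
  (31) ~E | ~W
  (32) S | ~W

Case W = True:
  (H) forces H = True.
  (E | ~H) forces E = True.
  Clause (~E | ~W) is falsified — contradiction.
Case W = False:
  (H) forces H = True.
  Clause (~H | W) is falsified — contradiction.
Both cases fail, so the formula is unsatisfiable.

The formula is unsatisfiable.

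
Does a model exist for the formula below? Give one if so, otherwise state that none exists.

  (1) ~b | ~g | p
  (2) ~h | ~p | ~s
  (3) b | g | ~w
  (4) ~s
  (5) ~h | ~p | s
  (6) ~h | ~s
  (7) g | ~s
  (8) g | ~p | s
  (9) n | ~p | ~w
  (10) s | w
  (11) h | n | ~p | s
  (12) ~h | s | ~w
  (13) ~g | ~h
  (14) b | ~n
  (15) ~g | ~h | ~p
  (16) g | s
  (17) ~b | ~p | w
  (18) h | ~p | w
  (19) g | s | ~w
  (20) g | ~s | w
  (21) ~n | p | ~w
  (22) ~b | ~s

n: False, b: False, s: False, h: False, w: True, p: False, g: True

Unit clause (~s) forces s = False.
In (s | w) only w is left, so w = True.
In (~h | s | ~w) only ~h is left, so h = False.
In (g | s) only g is left, so g = True.
Set n = False.
  then (n | ~p | ~w) forces p = False.
  then (~b | ~g | p) forces b = False.
All clauses satisfied.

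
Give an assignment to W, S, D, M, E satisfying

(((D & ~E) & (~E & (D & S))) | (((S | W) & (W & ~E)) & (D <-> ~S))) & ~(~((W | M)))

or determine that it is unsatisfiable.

W=F; S=T; D=T; M=T; E=F

  ((D & ~E) & (~E & (D & S))) | (((S | W) & (W & ~E)) & (D <-> ~S)) = True
    (D & ~E) & (~E & (D & S)) = True
      D & ~E = True
        ~E = True
      ~E & (D & S) = True
        ~E = True
        D & S = True
    ((S | W) & (W & ~E)) & (D <-> ~S) = False
      (S | W) & (W & ~E) = False
        S | W = True
        W & ~E = False
          ~E = True
      D <-> ~S = False
        ~S = False
  ~(~((W | M))) = True
    ~((W | M)) = False
      W | M = True
Both conjuncts True, so the formula holds.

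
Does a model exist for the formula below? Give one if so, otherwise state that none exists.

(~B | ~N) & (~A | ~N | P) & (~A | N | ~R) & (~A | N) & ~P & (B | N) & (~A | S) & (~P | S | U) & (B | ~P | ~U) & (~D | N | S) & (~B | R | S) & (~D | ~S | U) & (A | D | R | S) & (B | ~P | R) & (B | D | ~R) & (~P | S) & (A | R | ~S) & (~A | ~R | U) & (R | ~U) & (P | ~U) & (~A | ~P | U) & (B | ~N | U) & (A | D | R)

N = False; B = True; R = True; P = False; A = False; S = False; D = False; U = False

Unit clause (~P) forces P = False.
In (P | ~U) only ~U is left, so U = False.
Set N = False.
  then (~A | N) forces A = False.
  then (B | N) forces B = True.
Try R = False:
  (~B | R | S) forces S = True.
  clause (A | R | ~S) is falsified — backtrack.
So R = True.
Set S = False.
  then (~D | N | S) forces D = False.
All clauses satisfied.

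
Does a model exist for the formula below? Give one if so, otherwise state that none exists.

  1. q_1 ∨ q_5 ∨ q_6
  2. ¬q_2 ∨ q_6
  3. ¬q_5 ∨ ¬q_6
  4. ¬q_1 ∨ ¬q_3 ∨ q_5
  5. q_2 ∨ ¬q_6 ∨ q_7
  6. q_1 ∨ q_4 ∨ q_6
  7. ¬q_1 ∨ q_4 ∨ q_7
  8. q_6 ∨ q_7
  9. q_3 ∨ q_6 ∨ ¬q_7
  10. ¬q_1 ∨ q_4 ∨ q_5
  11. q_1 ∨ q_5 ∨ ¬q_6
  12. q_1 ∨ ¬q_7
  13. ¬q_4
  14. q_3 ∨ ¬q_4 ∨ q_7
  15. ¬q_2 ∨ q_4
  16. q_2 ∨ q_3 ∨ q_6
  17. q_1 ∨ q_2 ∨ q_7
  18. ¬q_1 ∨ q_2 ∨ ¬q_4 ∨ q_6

q_1=T, q_2=F, q_3=T, q_4=F, q_5=T, q_6=F, q_7=T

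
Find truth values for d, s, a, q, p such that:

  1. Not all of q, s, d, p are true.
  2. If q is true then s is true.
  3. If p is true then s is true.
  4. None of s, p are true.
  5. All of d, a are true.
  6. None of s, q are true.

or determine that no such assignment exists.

d=T; s=F; a=T; q=F; p=F

  (1) {q, s, d, p}: 1/4 true — not all ✓
  (2) q=F ⇒ s: vacuous ✓
  (3) p=F ⇒ s: vacuous ✓
  (4) {s, p}: 0 true — none ✓
  (5) {d, a}: all 2 true ✓
  (6) {s, q}: 0 true — none ✓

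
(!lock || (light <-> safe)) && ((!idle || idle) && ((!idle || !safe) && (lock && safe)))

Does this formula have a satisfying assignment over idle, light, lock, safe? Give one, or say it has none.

idle = False; light = True; lock = True; safe = True

  !lock || (light <-> safe) = True
    !lock = False
    light <-> safe = True
  (!idle || idle) && ((!idle || !safe) && (lock && safe)) = True
    !idle || idle = True
      !idle = True
    (!idle || !safe) && (lock && safe) = True
      !idle || !safe = True
        !idle = True
        !safe = False
      lock && safe = True
Both conjuncts True, so the formula holds.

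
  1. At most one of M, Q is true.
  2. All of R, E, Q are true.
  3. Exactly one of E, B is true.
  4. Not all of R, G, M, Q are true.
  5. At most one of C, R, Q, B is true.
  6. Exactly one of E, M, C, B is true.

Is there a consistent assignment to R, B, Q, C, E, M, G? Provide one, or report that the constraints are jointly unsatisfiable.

Case R = True:
  (2) forces E = True.
  (2) forces Q = True.
  Constraint (5) is violated (R=T, Q=T) — contradiction.
Case R = False:
  Constraint (2) is violated (R=F) — contradiction.
Both cases fail — unsatisfiable.

No satisfying assignment exists.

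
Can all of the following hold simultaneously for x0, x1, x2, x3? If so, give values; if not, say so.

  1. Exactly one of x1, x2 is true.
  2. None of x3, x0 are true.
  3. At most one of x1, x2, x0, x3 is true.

x0: False, x1: True, x2: False, x3: False

  (1) {x1, x2}: 1 true — exactly one ✓
  (2) {x3, x0}: 0 true — none ✓
  (3) {x1, x2, x0, x3}: 1 true — at most one ✓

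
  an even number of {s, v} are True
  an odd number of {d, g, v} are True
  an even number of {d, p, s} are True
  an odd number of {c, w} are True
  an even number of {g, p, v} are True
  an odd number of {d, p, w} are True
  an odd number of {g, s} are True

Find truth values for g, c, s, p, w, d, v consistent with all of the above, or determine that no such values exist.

g=F; c=T; s=T; p=T; w=F; d=F; v=T

{s, v}: 2 true → even ✓
{d, g, v}: 1 true → odd ✓
{d, p, s}: 2 true → even ✓
{c, w}: 1 true → odd ✓
{g, p, v}: 2 true → even ✓
{d, p, w}: 1 true → odd ✓
{g, s}: 1 true → odd ✓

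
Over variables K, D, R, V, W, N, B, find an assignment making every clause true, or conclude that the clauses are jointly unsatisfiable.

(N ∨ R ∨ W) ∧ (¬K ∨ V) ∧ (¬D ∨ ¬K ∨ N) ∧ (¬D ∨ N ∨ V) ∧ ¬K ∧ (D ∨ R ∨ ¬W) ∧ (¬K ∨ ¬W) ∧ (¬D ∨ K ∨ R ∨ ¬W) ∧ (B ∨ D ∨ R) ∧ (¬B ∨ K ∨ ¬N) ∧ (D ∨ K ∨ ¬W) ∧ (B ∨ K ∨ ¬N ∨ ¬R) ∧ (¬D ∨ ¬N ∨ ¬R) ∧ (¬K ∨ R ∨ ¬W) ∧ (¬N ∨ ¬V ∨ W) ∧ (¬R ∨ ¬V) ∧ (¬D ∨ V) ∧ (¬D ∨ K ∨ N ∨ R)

Unit clause (¬K) forces K = False.
Set D = False.
  then (D ∨ K ∨ ¬W) forces W = False.
Set R = True.
  then (¬R ∨ ¬V) forces V = False.
Try N = True:
  (¬B ∨ K ∨ ¬N) forces B = False.
  clause (B ∨ K ∨ ¬N ∨ ¬R) is falsified — backtrack.
So N = False.
Set B = True.
All clauses satisfied.

K = False, D = False, R = True, V = False, W = False, N = False, B = True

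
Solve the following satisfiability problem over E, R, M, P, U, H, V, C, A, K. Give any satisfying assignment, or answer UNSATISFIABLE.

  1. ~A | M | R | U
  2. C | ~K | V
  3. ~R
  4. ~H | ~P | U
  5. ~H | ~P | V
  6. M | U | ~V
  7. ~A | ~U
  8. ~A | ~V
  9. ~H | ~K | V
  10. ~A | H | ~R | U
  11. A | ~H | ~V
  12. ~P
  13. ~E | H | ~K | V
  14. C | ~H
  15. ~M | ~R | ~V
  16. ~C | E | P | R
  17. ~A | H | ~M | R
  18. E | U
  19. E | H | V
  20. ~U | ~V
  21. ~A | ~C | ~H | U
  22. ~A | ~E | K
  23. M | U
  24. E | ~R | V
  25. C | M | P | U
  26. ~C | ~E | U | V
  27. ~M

Unit clause (~R) forces R = False.
Unit clause (~P) forces P = False.
Unit clause (~M) forces M = False.
In (M | U) only U is left, so U = True.
In (~A | ~U) only ~A is left, so A = False.
In (~U | ~V) only ~V is left, so V = False.
Set E = True.
Set H = True.
  then (~H | ~K | V) forces K = False.
  then (C | ~H) forces C = True.
All clauses satisfied.

E: True, R: False, M: False, P: False, U: True, H: True, V: False, C: True, A: False, K: False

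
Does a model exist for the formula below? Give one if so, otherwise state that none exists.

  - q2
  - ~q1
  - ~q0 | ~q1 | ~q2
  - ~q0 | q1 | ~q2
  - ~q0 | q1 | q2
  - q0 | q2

q0=F, q1=F, q2=T

Unit clause (q2) forces q2 = True.
Unit clause (~q1) forces q1 = False.
In (~q0 | q1 | ~q2) only ~q0 is left, so q0 = False.
Check each clause:
  (q2): q2 holds.
  (~q1): ~q1 holds.
  (~q0 | ~q1 | ~q2): ~q0 holds.
  (~q0 | q1 | ~q2): ~q0 holds.
  (~q0 | q1 | q2): ~q0 holds.
  (q0 | q2): q2 holds.
All clauses satisfied.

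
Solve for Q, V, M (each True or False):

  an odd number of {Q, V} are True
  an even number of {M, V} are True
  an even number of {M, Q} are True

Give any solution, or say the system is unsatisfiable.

UNSATISFIABLE

Adding constraints 1, 2, 3 mod 2: every variable appears an even number of times on the left, so the left side is 0.
But the right sides sum to 1 (mod 2). 0 ≠ 1 — the system is inconsistent.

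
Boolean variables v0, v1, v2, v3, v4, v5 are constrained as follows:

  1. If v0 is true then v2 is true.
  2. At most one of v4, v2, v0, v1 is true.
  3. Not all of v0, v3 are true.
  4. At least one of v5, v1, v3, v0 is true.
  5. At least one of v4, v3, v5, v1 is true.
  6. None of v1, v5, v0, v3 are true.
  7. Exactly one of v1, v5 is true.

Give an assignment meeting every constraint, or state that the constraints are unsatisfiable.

Case v1 = True:
  Constraint (6) is violated (v1=T) — contradiction.
Case v1 = False:
  (6) forces v5 = False.
  Constraint (7) is violated (v1=F, v5=F) — contradiction.
Both cases fail — unsatisfiable.

UNSATISFIABLE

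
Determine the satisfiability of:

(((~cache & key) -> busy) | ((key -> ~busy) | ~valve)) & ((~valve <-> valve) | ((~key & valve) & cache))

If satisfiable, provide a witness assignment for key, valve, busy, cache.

key=F; valve=T; busy=T; cache=T

  ((~cache & key) -> busy) | ((key -> ~busy) | ~valve) = True
    (~cache & key) -> busy = True
      ~cache & key = False
        ~cache = False
    (key -> ~busy) | ~valve = True
      key -> ~busy = True
        ~busy = False
      ~valve = False
  (~valve <-> valve) | ((~key & valve) & cache) = True
    ~valve <-> valve = False
      ~valve = False
    (~key & valve) & cache = True
      ~key & valve = True
        ~key = True
Both conjuncts True, so the formula holds.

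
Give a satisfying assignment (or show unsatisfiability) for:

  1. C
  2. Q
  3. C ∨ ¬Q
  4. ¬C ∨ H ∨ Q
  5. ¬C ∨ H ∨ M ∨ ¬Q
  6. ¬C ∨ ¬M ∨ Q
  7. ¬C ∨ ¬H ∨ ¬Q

Unit clause (C) forces C = True.
Unit clause (Q) forces Q = True.
In (¬C ∨ ¬H ∨ ¬Q) only ¬H is left, so H = False.
In (¬C ∨ H ∨ M ∨ ¬Q) only M is left, so M = True.
Check each clause:
  (C): C holds.
  (Q): Q holds.
  (C ∨ ¬Q): C holds.
  (¬C ∨ H ∨ Q): Q holds.
  (¬C ∨ H ∨ M ∨ ¬Q): M holds.
  (¬C ∨ ¬M ∨ Q): Q holds.
  (¬C ∨ ¬H ∨ ¬Q): ¬H holds.
All clauses satisfied.

Q = True, C = True, M = True, H = False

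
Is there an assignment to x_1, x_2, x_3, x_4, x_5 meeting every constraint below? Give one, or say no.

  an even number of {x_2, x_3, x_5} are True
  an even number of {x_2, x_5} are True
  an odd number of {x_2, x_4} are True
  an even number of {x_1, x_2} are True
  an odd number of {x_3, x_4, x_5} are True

x_1=T, x_2=T, x_3=F, x_4=F, x_5=T

{x_2, x_3, x_5}: 2 true → even ✓
{x_2, x_5}: 2 true → even ✓
{x_2, x_4}: 1 true → odd ✓
{x_1, x_2}: 2 true → even ✓
{x_3, x_4, x_5}: 1 true → odd ✓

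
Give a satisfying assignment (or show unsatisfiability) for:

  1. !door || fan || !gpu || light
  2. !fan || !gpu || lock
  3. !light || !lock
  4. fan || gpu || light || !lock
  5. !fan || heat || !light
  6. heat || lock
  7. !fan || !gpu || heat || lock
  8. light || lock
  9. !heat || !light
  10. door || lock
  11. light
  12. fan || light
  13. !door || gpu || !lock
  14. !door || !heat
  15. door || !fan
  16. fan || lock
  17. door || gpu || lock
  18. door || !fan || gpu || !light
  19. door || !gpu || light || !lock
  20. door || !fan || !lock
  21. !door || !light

Case light = True:
  (!light || !lock) forces lock = False.
  (heat || lock) forces heat = True.
  Clause (!heat || !light) is falsified — contradiction.
Case light = False:
  Clause (light) is falsified — contradiction.
Both cases fail, so the formula is unsatisfiable.

Unsatisfiable — no assignment works.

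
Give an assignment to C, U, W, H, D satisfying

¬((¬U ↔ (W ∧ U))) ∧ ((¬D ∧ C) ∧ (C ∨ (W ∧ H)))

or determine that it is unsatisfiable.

C: True; U: False; W: True; H: False; D: False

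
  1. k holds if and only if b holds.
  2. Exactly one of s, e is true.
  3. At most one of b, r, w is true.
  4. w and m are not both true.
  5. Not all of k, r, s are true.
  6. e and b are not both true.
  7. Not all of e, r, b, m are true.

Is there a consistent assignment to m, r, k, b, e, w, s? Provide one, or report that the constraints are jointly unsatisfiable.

m = True, r = True, k = False, b = False, e = True, w = False, s = False

  (1) k=F, b=F — same ✓
  (2) {s, e}: 1 true — exactly one ✓
  (3) {b, r, w}: 1 true — at most one ✓
  (4) w=F, m=T — not both ✓
  (5) {k, r, s}: 1/3 true — not all ✓
  (6) e=T, b=F — not both ✓
  (7) {e, r, b, m}: 3/4 true — not all ✓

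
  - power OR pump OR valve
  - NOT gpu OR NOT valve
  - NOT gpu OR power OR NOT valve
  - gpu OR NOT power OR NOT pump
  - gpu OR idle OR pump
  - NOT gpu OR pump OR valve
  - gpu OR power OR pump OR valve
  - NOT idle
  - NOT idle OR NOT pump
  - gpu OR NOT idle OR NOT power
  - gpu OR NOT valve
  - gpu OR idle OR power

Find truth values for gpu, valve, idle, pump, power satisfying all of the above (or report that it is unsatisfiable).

Unit clause (NOT idle) forces idle = False.
Set gpu = True.
  then (NOT gpu OR NOT valve) forces valve = False.
  then (NOT gpu OR pump OR valve) forces pump = True.
Set power = True.
All clauses satisfied.

gpu = True; valve = False; idle = False; pump = True; power = True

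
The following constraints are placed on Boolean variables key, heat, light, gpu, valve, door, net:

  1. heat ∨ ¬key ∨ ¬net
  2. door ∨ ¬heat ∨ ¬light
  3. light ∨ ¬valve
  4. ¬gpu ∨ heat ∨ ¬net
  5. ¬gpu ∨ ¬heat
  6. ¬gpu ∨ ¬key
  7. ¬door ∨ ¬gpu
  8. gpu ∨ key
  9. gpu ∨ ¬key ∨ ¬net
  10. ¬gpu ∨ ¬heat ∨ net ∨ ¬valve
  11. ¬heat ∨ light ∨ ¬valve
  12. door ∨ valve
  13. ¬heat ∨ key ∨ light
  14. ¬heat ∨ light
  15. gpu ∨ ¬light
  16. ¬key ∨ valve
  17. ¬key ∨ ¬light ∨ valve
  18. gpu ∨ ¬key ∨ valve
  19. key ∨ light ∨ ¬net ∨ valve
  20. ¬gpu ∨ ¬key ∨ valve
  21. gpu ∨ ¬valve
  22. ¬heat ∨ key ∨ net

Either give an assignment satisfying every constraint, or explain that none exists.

Try key = True:
  (¬gpu ∨ ¬key) forces gpu = False.
  (gpu ∨ ¬key ∨ ¬net) forces net = False.
  (gpu ∨ ¬light) forces light = False.
  (light ∨ ¬valve) forces valve = False.
  clause (¬key ∨ valve) is falsified — backtrack.
So key = False.
  then (gpu ∨ key) forces gpu = True.
  then (¬gpu ∨ ¬heat) forces heat = False.
  then (¬door ∨ ¬gpu) forces door = False.
  then (door ∨ valve) forces valve = True.
  then (light ∨ ¬valve) forces light = True.
  then (¬gpu ∨ heat ∨ ¬net) forces net = False.
All clauses satisfied.

key = False, heat = False, light = True, gpu = True, valve = True, door = False, net = False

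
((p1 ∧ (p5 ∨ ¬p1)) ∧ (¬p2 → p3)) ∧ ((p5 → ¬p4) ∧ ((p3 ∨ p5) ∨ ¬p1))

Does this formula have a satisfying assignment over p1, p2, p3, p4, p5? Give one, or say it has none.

p1 = True, p2 = True, p3 = True, p4 = False, p5 = True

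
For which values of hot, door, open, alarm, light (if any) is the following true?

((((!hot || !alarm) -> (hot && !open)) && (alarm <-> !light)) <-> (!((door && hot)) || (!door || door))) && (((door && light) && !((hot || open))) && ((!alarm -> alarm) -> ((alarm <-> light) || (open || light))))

UNSATISFIABLE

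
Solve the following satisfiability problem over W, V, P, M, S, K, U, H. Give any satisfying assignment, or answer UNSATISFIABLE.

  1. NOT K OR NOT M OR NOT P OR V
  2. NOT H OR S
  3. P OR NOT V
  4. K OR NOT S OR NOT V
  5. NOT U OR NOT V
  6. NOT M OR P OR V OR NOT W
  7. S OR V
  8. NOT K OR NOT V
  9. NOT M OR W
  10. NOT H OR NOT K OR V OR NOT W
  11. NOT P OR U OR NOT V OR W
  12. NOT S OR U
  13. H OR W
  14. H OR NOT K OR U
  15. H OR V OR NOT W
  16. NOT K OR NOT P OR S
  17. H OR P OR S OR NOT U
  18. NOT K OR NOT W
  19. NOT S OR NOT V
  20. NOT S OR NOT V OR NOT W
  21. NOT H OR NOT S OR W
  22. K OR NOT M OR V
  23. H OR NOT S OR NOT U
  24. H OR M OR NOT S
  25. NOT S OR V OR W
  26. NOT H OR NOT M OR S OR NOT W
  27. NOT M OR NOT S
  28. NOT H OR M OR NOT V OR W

W: True, V: True, P: True, M: True, S: False, K: False, U: False, H: False

Set W = True.
  then (NOT K OR NOT W) forces K = False.
Set V = True.
  then (P OR NOT V) forces P = True.
  then (K OR NOT S OR NOT V) forces S = False.
  then (NOT U OR NOT V) forces U = False.
  then (NOT H OR S) forces H = False.
Set M = True.
All clauses satisfied.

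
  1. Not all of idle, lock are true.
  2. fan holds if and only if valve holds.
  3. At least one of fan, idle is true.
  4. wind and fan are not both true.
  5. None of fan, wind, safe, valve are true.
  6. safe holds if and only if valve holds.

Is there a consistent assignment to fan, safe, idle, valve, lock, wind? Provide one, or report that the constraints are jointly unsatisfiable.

fan = False, safe = False, idle = True, valve = False, lock = False, wind = False

  (1) {idle, lock}: 1/2 true — not all ✓
  (2) fan=F, valve=F — same ✓
  (3) {fan, idle}: 1 true — at least one ✓
  (4) wind=F, fan=F — not both ✓
  (5) {fan, wind, safe, valve}: 0 true — none ✓
  (6) safe=F, valve=F — same ✓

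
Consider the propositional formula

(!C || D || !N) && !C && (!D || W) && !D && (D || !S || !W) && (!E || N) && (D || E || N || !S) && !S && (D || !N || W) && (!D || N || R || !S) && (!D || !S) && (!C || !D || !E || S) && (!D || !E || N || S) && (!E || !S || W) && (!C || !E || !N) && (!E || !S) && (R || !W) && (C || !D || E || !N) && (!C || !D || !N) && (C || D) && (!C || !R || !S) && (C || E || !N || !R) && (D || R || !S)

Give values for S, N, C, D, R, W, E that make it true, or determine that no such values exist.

Case C = True:
  Clause (!C) is falsified — contradiction.
Case C = False:
  (!D) forces D = False.
  Clause (C || D) is falsified — contradiction.
Both cases fail, so the formula is unsatisfiable.

No satisfying assignment exists.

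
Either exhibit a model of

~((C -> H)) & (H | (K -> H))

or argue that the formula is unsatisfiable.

C = True, H = False, K = False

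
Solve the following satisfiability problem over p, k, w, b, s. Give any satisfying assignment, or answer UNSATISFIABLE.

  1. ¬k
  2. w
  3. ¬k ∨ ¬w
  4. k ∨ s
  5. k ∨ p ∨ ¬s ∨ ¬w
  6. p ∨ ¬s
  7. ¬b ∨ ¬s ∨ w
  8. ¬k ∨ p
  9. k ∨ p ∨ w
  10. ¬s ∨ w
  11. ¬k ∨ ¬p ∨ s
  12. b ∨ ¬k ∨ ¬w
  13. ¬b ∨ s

p = True, k = False, w = True, b = False, s = True

Unit clause (¬k) forces k = False.
Unit clause (w) forces w = True.
In (k ∨ s) only s is left, so s = True.
In (k ∨ p ∨ ¬s ∨ ¬w) only p is left, so p = True.
Set b = False.
All clauses satisfied.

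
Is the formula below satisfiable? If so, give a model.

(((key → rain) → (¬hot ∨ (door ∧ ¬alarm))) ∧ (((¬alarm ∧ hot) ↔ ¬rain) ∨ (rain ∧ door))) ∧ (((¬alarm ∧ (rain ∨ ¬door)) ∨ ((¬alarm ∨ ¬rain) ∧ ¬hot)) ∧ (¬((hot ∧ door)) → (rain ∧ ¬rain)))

hot = True, rain = True, door = True, alarm = False, key = False

  ((key → rain) → (¬hot ∨ (door ∧ ¬alarm))) ∧ (((¬alarm ∧ hot) ↔ ¬rain) ∨ (rain ∧ door)) = True
    (key → rain) → (¬hot ∨ (door ∧ ¬alarm)) = True
      key → rain = True
      ¬hot ∨ (door ∧ ¬alarm) = True
        ¬hot = False
        door ∧ ¬alarm = True
          ¬alarm = True
    ((¬alarm ∧ hot) ↔ ¬rain) ∨ (rain ∧ door) = True
      (¬alarm ∧ hot) ↔ ¬rain = False
        ¬alarm ∧ hot = True
          ¬alarm = True
        ¬rain = False
      rain ∧ door = True
  ((¬alarm ∧ (rain ∨ ¬door)) ∨ ((¬alarm ∨ ¬rain) ∧ ¬hot)) ∧ (¬((hot ∧ door)) → (rain ∧ ¬rain)) = True
    (¬alarm ∧ (rain ∨ ¬door)) ∨ ((¬alarm ∨ ¬rain) ∧ ¬hot) = True
      ¬alarm ∧ (rain ∨ ¬door) = True
        ¬alarm = True
        rain ∨ ¬door = True
          ¬door = False
      (¬alarm ∨ ¬rain) ∧ ¬hot = False
        ¬alarm ∨ ¬rain = True
          ¬alarm = True
          ¬rain = False
        ¬hot = False
    ¬((hot ∧ door)) → (rain ∧ ¬rain) = True
      ¬((hot ∧ door)) = False
        hot ∧ door = True
      rain ∧ ¬rain = False
        ¬rain = False
Both conjuncts True, so the formula holds.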